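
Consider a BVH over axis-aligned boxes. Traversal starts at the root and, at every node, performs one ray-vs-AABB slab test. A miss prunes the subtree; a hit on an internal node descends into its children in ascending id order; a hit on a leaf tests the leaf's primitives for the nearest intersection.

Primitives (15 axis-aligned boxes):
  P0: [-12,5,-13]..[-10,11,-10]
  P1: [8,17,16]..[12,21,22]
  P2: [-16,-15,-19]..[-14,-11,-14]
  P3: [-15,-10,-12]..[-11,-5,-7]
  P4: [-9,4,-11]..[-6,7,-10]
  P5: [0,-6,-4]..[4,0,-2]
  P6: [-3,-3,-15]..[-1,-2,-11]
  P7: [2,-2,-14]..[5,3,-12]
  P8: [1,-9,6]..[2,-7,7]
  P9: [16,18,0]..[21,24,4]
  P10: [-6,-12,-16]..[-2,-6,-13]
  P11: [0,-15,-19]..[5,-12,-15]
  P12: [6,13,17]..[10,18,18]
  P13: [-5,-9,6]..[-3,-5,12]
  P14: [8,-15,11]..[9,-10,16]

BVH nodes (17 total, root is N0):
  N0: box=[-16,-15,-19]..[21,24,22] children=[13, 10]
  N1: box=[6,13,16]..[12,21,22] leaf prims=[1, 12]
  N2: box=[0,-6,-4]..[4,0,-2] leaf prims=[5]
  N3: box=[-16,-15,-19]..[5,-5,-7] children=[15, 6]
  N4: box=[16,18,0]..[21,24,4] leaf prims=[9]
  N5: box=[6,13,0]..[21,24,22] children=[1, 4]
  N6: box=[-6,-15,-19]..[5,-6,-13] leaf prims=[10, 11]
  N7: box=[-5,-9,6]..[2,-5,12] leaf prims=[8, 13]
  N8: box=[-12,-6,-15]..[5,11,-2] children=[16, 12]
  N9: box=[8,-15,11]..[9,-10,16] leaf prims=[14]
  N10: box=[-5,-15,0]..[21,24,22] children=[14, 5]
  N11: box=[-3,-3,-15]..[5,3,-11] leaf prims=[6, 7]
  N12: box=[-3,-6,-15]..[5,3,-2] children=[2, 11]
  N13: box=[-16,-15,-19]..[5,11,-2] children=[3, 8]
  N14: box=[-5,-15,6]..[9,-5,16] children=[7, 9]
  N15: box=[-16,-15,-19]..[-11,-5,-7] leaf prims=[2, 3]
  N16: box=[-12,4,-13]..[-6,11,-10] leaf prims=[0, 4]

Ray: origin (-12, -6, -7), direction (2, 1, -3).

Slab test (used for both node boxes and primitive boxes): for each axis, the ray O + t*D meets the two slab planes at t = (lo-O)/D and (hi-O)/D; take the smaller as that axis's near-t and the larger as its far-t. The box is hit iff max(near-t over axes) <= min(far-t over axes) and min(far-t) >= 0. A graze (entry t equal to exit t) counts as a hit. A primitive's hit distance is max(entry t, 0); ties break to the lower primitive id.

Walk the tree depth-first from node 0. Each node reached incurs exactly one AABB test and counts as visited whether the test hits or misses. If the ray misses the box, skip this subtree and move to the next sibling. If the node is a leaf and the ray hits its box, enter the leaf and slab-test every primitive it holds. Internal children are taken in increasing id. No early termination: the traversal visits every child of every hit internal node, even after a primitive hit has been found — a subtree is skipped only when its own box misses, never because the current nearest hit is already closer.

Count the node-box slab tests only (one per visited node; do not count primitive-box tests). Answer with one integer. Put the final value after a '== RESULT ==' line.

Traverse from the root:
N0 x:[-2,33/2] y:[-9,30] z:[-29/3,4] -> hit [-2,4], descend [10, 13]
  N10 x:[7/2,33/2] y:[-9,30] z:[-29/3,-7/3] -> miss, prune
  N13 x:[-2,17/2] y:[-9,17] z:[-5/3,4] -> hit [-5/3,4], descend [3, 8]
    N3 x:[-2,17/2] y:[-9,1] z:[0,4] -> hit [0,1], descend [6, 15]
      N6 x:[3,17/2] y:[-9,0] z:[2,4] -> miss, prune
      N15 x:[-2,1/2] y:[-9,1] z:[0,4] -> hit [0,1/2] leaf, test {P2(miss), P3@t=0}
    N8 x:[0,17/2] y:[0,17] z:[-5/3,8/3] -> hit [0,8/3], descend [12, 16]
      N12 x:[9/2,17/2] y:[0,9] z:[-5/3,8/3] -> miss, prune
      N16 x:[0,3] y:[10,17] z:[1,2] -> miss, prune

Summary -> nodes [0, 10, 13, 3, 6, 15, 8, 12, 16]; box-tests=9; leaf-entries=1; first=P3

== RESULT ==
9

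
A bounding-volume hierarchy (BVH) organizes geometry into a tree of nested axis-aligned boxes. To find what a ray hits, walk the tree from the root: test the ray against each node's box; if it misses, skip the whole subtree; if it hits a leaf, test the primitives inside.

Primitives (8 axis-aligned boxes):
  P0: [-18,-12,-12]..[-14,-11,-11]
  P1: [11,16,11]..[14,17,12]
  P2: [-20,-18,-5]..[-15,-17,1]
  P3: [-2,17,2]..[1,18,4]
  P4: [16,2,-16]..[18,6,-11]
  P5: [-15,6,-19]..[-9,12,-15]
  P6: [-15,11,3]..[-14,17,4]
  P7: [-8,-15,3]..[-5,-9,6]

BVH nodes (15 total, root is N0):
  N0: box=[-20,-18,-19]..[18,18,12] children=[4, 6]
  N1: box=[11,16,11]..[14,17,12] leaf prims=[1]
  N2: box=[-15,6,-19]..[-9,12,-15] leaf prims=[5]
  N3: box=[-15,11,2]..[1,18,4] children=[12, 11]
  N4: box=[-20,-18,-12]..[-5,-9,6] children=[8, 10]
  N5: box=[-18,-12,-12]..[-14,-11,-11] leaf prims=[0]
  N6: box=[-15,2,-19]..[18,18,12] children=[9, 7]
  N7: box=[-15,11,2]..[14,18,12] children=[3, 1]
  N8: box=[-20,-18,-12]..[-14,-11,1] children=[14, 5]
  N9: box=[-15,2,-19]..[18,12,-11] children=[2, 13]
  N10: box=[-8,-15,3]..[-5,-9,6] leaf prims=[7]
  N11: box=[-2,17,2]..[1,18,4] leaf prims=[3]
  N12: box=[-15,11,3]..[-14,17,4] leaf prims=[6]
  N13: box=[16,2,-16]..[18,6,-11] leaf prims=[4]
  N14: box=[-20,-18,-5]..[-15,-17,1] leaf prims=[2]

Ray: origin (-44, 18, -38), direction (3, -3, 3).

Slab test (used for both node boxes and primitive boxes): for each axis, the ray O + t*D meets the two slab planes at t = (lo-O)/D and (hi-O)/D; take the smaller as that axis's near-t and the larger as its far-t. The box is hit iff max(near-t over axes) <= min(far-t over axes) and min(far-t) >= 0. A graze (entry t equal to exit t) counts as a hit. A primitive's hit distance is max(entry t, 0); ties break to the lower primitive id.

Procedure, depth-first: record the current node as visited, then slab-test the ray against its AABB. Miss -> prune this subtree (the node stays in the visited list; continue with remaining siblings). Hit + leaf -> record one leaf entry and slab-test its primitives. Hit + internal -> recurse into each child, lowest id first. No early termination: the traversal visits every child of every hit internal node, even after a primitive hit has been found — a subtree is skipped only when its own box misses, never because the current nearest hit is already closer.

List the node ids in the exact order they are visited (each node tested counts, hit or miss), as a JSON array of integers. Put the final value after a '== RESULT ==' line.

Trace the traversal:
N0 x:[8,62/3] y:[0,12] z:[19/3,50/3] -> hit [8,12], descend [4, 6]
  N4 x:[8,13] y:[9,12] z:[26/3,44/3] -> hit [9,12], descend [8, 10]
    N8 x:[8,10] y:[29/3,12] z:[26/3,13] -> hit [29/3,10], descend [5, 14]
      N5 x:[26/3,10] y:[29/3,10] z:[26/3,9] -> miss, prune
      N14 x:[8,29/3] y:[35/3,12] z:[11,13] -> miss, prune
    N10 x:[12,13] y:[9,11] z:[41/3,44/3] -> miss, prune
  N6 x:[29/3,62/3] y:[0,16/3] z:[19/3,50/3] -> miss, prune

Visited [0, 4, 8, 5, 14, 10, 6]. Tests: 7 box, 0 leaf. Nearest: miss.

== RESULT ==
[0, 4, 8, 5, 14, 10, 6]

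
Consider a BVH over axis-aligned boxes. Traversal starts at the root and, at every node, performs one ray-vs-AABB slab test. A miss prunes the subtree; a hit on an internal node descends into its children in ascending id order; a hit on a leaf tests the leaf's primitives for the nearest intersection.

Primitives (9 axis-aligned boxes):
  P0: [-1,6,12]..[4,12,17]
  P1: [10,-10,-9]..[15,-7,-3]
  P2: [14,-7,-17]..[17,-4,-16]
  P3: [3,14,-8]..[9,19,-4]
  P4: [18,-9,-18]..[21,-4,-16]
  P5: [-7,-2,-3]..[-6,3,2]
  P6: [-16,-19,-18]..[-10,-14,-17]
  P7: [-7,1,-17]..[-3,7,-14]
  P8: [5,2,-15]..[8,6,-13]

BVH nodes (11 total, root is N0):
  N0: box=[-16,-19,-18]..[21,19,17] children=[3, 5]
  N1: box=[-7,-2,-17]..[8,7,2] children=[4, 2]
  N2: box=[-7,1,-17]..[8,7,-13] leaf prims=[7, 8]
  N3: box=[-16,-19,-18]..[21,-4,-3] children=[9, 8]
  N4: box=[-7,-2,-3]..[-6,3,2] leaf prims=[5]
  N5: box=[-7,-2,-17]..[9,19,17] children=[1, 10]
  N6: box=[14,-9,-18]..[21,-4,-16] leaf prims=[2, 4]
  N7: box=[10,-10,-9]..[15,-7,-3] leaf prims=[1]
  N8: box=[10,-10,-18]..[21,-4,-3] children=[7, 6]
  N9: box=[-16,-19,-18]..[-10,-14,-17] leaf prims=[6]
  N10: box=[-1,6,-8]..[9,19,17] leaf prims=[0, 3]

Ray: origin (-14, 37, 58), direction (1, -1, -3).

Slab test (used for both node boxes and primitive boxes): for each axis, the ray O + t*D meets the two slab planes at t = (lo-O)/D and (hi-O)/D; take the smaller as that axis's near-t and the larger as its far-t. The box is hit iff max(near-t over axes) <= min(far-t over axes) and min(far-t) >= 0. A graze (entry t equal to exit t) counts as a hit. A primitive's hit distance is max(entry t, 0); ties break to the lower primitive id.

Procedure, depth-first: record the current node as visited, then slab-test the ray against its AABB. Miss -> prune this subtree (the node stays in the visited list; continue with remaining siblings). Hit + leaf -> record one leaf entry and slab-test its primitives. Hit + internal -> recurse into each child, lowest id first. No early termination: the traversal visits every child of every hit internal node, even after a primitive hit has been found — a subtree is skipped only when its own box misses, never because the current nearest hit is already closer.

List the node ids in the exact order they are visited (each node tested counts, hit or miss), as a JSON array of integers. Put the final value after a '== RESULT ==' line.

Traverse from the root:
N0 x:[-2,35] y:[18,56] z:[41/3,76/3] -> hit [18,76/3], descend [3, 5]
  N3 x:[-2,35] y:[41,56] z:[61/3,76/3] -> miss, prune
  N5 x:[7,23] y:[18,39] z:[41/3,25] -> hit [18,23], descend [1, 10]
    N1 x:[7,22] y:[30,39] z:[56/3,25] -> miss, prune
    N10 x:[13,23] y:[18,31] z:[41/3,22] -> hit [18,22] leaf, test {P0(miss), P3@t=62/3}

Summary -> nodes [0, 3, 5, 1, 10]; box-tests=5; leaf-entries=1; first=P3

== RESULT ==
[0, 3, 5, 1, 10]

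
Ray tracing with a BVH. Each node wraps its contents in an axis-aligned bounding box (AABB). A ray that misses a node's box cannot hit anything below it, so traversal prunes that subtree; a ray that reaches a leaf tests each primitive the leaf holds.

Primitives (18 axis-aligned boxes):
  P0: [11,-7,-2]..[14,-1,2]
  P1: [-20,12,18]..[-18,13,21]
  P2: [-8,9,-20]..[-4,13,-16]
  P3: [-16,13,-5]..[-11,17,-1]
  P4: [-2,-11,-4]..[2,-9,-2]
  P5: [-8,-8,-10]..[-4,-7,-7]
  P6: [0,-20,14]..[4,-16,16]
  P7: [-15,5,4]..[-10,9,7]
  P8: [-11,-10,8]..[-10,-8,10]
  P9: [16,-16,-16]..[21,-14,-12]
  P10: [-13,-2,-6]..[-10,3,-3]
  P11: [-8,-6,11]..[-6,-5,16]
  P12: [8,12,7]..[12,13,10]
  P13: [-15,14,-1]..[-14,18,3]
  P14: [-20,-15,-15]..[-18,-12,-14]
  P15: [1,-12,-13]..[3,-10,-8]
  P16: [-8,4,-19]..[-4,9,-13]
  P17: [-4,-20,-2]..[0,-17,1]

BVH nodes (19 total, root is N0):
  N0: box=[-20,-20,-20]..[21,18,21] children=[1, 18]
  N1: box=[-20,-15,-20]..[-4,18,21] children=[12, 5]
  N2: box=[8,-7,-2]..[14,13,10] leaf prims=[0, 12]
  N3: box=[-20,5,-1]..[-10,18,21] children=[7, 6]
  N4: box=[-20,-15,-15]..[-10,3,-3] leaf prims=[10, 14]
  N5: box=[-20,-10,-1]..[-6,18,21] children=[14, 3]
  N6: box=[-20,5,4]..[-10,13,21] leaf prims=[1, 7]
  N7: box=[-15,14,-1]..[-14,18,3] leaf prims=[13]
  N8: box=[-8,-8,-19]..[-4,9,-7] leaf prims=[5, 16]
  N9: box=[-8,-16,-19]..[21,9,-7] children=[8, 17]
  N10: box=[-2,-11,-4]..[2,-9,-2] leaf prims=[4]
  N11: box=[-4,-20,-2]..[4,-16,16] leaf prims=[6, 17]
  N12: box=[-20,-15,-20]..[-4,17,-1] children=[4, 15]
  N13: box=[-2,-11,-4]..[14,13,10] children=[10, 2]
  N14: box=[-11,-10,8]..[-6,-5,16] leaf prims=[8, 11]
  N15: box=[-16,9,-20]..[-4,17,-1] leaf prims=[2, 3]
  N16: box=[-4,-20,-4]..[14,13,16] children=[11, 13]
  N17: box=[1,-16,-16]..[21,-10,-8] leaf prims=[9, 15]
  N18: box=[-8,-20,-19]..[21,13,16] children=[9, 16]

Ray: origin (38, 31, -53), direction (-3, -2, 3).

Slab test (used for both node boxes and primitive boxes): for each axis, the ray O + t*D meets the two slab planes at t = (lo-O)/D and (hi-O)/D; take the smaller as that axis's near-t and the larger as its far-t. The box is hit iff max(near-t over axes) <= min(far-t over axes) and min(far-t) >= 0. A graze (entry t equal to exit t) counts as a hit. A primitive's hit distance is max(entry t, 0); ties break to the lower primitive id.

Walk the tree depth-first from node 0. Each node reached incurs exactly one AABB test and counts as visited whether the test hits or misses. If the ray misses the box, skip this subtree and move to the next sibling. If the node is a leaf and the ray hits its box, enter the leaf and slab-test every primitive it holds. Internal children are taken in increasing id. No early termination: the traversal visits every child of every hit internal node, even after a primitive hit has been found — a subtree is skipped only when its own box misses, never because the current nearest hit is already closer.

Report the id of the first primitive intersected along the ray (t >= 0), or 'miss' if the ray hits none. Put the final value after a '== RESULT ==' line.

Traverse from the root:
N0 x:[17/3,58/3] y:[13/2,51/2] z:[11,74/3] -> hit [11,58/3], descend [1, 18]
  N1 x:[14,58/3] y:[13/2,23] z:[11,74/3] -> hit [14,58/3], descend [5, 12]
    N5 x:[44/3,58/3] y:[13/2,41/2] z:[52/3,74/3] -> hit [52/3,58/3], descend [3, 14]
      N3 x:[16,58/3] y:[13/2,13] z:[52/3,74/3] -> miss, prune
      N14 x:[44/3,49/3] y:[18,41/2] z:[61/3,23] -> miss, prune
    N12 x:[14,58/3] y:[7,23] z:[11,52/3] -> hit [14,52/3], descend [4, 15]
      N4 x:[16,58/3] y:[14,23] z:[38/3,50/3] -> hit [16,50/3] leaf, test {P10@t=16, P14(miss)}
      N15 x:[14,18] y:[7,11] z:[11,52/3] -> miss, prune
  N18 x:[17/3,46/3] y:[9,51/2] z:[34/3,23] -> hit [34/3,46/3], descend [9, 16]
    N9 x:[17/3,46/3] y:[11,47/2] z:[34/3,46/3] -> hit [34/3,46/3], descend [8, 17]
      N8 x:[14,46/3] y:[11,39/2] z:[34/3,46/3] -> hit [14,46/3] leaf, test {P5(miss), P16(miss)}
      N17 x:[17/3,37/3] y:[41/2,47/2] z:[37/3,15] -> miss, prune
    N16 x:[8,14] y:[9,51/2] z:[49/3,23] -> miss, prune

order=[0, 1, 5, 3, 14, 12, 4, 15, 18, 9, 8, 17, 16]  |boxes|=13  |leaves|=2  hit=P10

== RESULT ==
10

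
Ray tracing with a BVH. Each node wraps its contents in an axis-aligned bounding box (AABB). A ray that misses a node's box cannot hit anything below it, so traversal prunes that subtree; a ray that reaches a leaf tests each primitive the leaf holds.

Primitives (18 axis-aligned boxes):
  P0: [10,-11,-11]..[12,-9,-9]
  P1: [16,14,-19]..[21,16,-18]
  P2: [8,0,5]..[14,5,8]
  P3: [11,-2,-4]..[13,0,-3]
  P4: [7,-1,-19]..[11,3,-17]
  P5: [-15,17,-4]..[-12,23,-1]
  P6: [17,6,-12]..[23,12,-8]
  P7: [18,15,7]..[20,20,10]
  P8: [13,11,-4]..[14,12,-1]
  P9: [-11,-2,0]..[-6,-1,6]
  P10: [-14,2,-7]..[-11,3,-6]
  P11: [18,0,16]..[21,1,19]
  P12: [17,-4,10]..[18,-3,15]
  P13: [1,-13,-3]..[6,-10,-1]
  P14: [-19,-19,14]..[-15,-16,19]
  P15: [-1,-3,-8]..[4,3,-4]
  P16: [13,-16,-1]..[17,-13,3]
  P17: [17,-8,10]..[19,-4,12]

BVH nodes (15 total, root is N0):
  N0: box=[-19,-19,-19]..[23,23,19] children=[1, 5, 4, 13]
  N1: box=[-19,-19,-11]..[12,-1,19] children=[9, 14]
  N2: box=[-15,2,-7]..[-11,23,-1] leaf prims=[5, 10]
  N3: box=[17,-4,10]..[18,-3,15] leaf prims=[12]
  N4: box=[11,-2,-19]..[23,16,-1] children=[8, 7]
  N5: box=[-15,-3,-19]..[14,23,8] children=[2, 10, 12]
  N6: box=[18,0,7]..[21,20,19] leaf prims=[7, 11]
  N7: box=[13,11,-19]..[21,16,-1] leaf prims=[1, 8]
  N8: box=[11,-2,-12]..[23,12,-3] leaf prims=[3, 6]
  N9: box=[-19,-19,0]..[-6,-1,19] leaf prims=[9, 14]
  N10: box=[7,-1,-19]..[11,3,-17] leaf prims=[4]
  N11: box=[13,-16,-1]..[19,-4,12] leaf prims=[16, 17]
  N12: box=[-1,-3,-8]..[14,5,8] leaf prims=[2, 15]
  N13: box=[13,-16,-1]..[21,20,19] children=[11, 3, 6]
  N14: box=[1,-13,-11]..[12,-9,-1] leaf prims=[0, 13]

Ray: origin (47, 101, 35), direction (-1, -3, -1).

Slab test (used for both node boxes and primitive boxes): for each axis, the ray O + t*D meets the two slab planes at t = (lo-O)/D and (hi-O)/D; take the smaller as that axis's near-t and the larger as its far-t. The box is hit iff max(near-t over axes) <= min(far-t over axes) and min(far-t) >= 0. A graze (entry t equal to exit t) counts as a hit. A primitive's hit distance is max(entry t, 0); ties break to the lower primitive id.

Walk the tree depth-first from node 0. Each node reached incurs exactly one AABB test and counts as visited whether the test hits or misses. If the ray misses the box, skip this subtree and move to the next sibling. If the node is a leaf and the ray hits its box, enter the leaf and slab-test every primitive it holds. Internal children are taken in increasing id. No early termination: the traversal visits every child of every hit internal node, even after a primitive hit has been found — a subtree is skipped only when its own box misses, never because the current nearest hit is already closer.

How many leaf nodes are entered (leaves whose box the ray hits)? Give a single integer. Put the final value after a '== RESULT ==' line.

Trace the traversal:
N0 x:[24,66] y:[26,40] z:[16,54] -> hit [26,40], descend [1, 4, 5, 13]
  N1 x:[35,66] y:[34,40] z:[16,46] -> hit [35,40], descend [9, 14]
    N9 x:[53,66] y:[34,40] z:[16,35] -> miss, prune
    N14 x:[35,46] y:[110/3,38] z:[36,46] -> hit [110/3,38] leaf, test {P0(miss), P13(miss)}
  N4 x:[24,36] y:[85/3,103/3] z:[36,54] -> miss, prune
  N5 x:[33,62] y:[26,104/3] z:[27,54] -> hit [33,104/3], descend [2, 10, 12]
    N2 x:[58,62] y:[26,33] z:[36,42] -> miss, prune
    N10 x:[36,40] y:[98/3,34] z:[52,54] -> miss, prune
    N12 x:[33,48] y:[32,104/3] z:[27,43] -> hit [33,104/3] leaf, test {P2(miss), P15(miss)}
  N13 x:[26,34] y:[27,39] z:[16,36] -> hit [27,34], descend [3, 6, 11]
    N3 x:[29,30] y:[104/3,35] z:[20,25] -> miss, prune
    N6 x:[26,29] y:[27,101/3] z:[16,28] -> hit [27,28] leaf, test {P7@t=27, P11(miss)}
    N11 x:[28,34] y:[35,39] z:[23,36] -> miss, prune

Visited [0, 1, 9, 14, 4, 5, 2, 10, 12, 13, 3, 6, 11]. Tests: 13 box, 3 leaf. Nearest: P7.

== RESULT ==
3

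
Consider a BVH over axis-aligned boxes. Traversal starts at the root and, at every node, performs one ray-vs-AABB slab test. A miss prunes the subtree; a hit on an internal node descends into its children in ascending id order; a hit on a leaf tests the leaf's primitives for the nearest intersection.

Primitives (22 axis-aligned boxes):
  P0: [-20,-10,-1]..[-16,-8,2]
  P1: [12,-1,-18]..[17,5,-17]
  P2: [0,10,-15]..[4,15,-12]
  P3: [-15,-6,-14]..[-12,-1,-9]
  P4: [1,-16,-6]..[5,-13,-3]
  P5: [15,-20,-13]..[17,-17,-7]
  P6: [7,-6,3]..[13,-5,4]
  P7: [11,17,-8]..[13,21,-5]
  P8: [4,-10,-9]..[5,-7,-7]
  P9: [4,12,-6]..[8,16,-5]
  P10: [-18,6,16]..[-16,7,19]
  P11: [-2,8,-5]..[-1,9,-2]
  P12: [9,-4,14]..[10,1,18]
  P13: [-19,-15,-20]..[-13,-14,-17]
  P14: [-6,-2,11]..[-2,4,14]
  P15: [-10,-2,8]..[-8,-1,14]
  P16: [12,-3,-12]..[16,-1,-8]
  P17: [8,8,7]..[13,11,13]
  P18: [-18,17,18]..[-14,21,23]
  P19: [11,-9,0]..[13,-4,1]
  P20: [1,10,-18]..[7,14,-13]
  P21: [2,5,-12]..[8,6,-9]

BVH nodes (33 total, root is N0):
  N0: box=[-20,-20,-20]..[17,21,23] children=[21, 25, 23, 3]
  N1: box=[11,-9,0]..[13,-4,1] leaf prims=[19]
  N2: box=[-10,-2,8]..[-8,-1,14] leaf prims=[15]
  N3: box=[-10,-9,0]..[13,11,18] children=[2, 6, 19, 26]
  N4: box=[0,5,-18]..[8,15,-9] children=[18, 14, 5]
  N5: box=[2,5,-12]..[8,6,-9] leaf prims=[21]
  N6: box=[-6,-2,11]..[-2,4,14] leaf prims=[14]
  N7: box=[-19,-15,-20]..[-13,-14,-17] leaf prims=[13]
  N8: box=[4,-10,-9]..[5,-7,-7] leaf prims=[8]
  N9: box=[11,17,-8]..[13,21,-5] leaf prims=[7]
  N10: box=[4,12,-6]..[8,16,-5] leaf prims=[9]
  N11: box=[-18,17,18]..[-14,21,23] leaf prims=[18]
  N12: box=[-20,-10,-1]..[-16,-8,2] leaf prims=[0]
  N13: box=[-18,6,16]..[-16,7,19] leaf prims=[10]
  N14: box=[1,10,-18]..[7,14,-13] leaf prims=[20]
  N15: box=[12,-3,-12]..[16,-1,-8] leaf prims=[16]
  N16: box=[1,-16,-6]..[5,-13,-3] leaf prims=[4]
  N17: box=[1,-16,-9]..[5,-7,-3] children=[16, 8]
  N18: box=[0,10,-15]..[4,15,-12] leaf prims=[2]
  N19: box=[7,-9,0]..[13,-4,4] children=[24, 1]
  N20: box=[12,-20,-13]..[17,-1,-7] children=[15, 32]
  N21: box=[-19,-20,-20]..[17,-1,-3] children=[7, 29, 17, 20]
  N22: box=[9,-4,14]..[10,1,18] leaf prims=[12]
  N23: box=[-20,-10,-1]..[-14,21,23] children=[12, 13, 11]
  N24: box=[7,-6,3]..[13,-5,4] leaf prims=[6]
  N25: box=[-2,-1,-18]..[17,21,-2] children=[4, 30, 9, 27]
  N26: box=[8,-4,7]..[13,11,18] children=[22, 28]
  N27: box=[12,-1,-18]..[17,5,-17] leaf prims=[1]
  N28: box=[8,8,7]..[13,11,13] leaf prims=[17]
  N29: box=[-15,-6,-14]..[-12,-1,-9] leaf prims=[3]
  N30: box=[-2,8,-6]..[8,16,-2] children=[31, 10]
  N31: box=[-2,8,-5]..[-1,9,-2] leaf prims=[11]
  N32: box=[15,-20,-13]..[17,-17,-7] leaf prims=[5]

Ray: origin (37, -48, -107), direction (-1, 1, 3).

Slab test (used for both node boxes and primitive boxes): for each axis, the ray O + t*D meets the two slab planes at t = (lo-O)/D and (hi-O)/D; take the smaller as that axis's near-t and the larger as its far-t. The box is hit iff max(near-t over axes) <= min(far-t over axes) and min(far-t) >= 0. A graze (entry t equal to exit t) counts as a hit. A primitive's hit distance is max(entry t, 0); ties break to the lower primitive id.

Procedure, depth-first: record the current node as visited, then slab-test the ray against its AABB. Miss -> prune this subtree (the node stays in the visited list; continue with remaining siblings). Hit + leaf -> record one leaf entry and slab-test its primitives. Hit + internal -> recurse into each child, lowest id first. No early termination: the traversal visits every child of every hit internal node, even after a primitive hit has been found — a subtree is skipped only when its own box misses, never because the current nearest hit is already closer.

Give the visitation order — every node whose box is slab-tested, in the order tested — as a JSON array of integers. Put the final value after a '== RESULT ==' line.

Trace the traversal:
N0 x:[20,57] y:[28,69] z:[29,130/3] -> hit [29,130/3], descend [3, 21, 23, 25]
  N3 x:[24,47] y:[39,59] z:[107/3,125/3] -> hit [39,125/3], descend [2, 6, 19, 26]
    N2 x:[45,47] y:[46,47] z:[115/3,121/3] -> miss, prune
    N6 x:[39,43] y:[46,52] z:[118/3,121/3] -> miss, prune
    N19 x:[24,30] y:[39,44] z:[107/3,37] -> miss, prune
    N26 x:[24,29] y:[44,59] z:[38,125/3] -> miss, prune
  N21 x:[20,56] y:[28,47] z:[29,104/3] -> hit [29,104/3], descend [7, 17, 20, 29]
    N7 x:[50,56] y:[33,34] z:[29,30] -> miss, prune
    N17 x:[32,36] y:[32,41] z:[98/3,104/3] -> hit [98/3,104/3], descend [8, 16]
      N8 x:[32,33] y:[38,41] z:[98/3,100/3] -> miss, prune
      N16 x:[32,36] y:[32,35] z:[101/3,104/3] -> hit [101/3,104/3] leaf, test {P4@t=101/3}
    N20 x:[20,25] y:[28,47] z:[94/3,100/3] -> miss, prune
    N29 x:[49,52] y:[42,47] z:[31,98/3] -> miss, prune
  N23 x:[51,57] y:[38,69] z:[106/3,130/3] -> miss, prune
  N25 x:[20,39] y:[47,69] z:[89/3,35] -> miss, prune

15 AABB tests over nodes [0, 3, 2, 6, 19, 26, 21, 7, 17, 8, 16, 20, 29, 23, 25]; 1 leaf entered; closest P4.

== RESULT ==
[0, 3, 2, 6, 19, 26, 21, 7, 17, 8, 16, 20, 29, 23, 25]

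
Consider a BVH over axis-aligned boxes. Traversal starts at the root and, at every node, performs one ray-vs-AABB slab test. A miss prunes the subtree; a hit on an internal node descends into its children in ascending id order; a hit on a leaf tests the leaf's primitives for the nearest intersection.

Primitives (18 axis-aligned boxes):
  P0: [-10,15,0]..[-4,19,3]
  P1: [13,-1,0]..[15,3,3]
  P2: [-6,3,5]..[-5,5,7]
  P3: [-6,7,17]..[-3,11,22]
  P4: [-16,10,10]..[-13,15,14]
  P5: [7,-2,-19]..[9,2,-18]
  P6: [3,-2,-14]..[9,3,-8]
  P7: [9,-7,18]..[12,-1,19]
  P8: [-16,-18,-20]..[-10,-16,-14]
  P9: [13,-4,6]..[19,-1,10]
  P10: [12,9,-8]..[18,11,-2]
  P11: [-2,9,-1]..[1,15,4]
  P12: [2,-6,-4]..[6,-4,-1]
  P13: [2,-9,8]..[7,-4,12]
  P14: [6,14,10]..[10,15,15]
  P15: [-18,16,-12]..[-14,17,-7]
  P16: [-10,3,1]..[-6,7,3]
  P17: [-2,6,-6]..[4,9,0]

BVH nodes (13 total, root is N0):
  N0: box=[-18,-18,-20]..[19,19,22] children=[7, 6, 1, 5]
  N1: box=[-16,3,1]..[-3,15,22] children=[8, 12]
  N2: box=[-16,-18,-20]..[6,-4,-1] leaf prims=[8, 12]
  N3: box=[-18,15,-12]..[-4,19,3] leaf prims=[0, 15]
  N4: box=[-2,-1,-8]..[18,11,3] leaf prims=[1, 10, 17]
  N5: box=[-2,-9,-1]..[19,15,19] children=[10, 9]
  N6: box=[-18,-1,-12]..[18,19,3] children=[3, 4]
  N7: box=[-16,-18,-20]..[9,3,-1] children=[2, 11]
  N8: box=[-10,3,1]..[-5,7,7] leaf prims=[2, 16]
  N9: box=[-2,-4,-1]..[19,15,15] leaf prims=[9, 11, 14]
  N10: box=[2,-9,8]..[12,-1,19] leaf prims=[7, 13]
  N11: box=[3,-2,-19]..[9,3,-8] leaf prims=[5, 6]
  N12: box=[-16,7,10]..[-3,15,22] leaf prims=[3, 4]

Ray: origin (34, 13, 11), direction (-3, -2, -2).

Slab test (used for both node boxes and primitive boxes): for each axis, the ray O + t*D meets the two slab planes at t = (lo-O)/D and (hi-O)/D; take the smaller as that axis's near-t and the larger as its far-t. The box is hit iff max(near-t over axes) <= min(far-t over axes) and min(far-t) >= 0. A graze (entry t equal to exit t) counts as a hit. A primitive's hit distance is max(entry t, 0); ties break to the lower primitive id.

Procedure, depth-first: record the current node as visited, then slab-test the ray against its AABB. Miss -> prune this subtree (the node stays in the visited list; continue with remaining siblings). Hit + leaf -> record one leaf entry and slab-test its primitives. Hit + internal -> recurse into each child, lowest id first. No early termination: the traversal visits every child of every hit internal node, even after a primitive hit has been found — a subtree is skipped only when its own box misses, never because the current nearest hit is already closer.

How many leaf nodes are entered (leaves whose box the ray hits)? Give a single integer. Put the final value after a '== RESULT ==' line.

Walk:
N0 x:[5,52/3] y:[-3,31/2] z:[-11/2,31/2] -> hit [5,31/2], descend [1, 5, 6, 7]
  N1 x:[37/3,50/3] y:[-1,5] z:[-11/2,5] -> miss, prune
  N5 x:[5,12] y:[-1,11] z:[-4,6] -> hit [5,6], descend [9, 10]
    N9 x:[5,12] y:[-1,17/2] z:[-2,6] -> hit [5,6] leaf, test {P9(miss), P11(miss), P14(miss)}
    N10 x:[22/3,32/3] y:[7,11] z:[-4,3/2] -> miss, prune
  N6 x:[16/3,52/3] y:[-3,7] z:[4,23/2] -> hit [16/3,7], descend [3, 4]
    N3 x:[38/3,52/3] y:[-3,-1] z:[4,23/2] -> miss, prune
    N4 x:[16/3,12] y:[1,7] z:[4,19/2] -> hit [16/3,7] leaf, test {P1(miss), P10(miss), P17(miss)}
  N7 x:[25/3,50/3] y:[5,31/2] z:[6,31/2] -> hit [25/3,31/2], descend [2, 11]
    N2 x:[28/3,50/3] y:[17/2,31/2] z:[6,31/2] -> hit [28/3,31/2] leaf, test {P8@t=44/3, P12(miss)}
    N11 x:[25/3,31/3] y:[5,15/2] z:[19/2,15] -> miss, prune

order=[0, 1, 5, 9, 10, 6, 3, 4, 7, 2, 11]  |boxes|=11  |leaves|=3  hit=P8

== RESULT ==
3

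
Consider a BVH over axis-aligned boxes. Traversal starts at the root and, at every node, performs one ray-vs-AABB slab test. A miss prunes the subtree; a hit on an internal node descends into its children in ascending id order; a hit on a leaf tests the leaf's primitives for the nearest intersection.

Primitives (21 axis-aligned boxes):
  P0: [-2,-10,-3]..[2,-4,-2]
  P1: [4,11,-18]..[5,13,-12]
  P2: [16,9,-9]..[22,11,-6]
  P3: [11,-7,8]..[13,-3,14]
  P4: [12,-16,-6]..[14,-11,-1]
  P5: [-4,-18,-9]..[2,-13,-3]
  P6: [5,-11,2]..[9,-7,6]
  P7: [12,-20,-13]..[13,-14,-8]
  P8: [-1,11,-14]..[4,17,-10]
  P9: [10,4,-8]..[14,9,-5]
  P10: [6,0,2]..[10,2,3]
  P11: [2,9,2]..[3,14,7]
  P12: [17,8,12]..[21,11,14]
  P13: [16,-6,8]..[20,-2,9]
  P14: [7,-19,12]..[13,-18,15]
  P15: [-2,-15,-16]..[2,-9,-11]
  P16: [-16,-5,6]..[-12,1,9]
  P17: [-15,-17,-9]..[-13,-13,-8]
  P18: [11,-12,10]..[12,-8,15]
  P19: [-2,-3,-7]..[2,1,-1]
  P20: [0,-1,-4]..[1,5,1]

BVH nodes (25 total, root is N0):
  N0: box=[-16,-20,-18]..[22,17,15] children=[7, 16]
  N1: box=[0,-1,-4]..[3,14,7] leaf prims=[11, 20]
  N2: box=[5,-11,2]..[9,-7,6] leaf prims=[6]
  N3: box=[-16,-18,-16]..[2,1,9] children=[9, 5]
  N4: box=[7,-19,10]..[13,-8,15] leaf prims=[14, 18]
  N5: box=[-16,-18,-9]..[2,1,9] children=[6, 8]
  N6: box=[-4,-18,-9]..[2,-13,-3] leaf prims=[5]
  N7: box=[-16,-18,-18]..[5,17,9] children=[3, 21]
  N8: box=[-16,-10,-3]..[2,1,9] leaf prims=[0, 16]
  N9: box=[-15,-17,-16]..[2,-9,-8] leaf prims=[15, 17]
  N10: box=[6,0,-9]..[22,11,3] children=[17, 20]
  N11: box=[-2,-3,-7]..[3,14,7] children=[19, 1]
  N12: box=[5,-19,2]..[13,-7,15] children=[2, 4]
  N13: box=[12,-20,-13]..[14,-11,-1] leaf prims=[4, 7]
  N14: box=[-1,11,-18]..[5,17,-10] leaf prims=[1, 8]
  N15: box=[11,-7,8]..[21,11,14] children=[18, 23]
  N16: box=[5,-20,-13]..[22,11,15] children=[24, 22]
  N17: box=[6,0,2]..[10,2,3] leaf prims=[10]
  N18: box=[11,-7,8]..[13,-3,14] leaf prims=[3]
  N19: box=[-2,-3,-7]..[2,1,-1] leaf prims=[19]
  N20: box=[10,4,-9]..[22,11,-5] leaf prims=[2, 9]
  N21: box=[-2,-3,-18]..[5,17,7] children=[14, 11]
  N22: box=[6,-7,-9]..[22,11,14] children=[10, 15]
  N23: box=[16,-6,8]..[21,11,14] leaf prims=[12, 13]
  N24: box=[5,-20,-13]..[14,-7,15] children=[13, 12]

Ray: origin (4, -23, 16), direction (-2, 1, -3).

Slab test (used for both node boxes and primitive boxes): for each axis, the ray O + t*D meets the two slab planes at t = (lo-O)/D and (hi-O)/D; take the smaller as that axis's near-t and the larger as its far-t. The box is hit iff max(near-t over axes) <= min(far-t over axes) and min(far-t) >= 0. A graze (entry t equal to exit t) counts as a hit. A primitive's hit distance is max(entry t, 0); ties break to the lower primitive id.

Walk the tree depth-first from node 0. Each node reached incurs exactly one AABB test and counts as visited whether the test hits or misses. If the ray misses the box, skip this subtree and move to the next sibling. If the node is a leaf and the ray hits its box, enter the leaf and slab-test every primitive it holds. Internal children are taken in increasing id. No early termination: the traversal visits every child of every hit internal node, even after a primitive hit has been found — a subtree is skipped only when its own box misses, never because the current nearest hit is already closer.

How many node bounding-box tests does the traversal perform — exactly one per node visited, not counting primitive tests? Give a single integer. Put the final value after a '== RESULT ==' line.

Trace the traversal:
N0 x:[-9,10] y:[3,40] z:[1/3,34/3] -> hit [3,10], descend [7, 16]
  N7 x:[-1/2,10] y:[5,40] z:[7/3,34/3] -> hit [5,10], descend [3, 21]
    N3 x:[1,10] y:[5,24] z:[7/3,32/3] -> hit [5,10], descend [5, 9]
      N5 x:[1,10] y:[5,24] z:[7/3,25/3] -> hit [5,25/3], descend [6, 8]
        N6 x:[1,4] y:[5,10] z:[19/3,25/3] -> miss, prune
        N8 x:[1,10] y:[13,24] z:[7/3,19/3] -> miss, prune
      N9 x:[1,19/2] y:[6,14] z:[8,32/3] -> hit [8,19/2] leaf, test {P15(miss), P17(miss)}
    N21 x:[-1/2,3] y:[20,40] z:[3,34/3] -> miss, prune
  N16 x:[-9,-1/2] y:[3,34] z:[1/3,29/3] -> miss, prune

order=[0, 7, 3, 5, 6, 8, 9, 21, 16]  |boxes|=9  |leaves|=1  hit=miss

== RESULT ==
9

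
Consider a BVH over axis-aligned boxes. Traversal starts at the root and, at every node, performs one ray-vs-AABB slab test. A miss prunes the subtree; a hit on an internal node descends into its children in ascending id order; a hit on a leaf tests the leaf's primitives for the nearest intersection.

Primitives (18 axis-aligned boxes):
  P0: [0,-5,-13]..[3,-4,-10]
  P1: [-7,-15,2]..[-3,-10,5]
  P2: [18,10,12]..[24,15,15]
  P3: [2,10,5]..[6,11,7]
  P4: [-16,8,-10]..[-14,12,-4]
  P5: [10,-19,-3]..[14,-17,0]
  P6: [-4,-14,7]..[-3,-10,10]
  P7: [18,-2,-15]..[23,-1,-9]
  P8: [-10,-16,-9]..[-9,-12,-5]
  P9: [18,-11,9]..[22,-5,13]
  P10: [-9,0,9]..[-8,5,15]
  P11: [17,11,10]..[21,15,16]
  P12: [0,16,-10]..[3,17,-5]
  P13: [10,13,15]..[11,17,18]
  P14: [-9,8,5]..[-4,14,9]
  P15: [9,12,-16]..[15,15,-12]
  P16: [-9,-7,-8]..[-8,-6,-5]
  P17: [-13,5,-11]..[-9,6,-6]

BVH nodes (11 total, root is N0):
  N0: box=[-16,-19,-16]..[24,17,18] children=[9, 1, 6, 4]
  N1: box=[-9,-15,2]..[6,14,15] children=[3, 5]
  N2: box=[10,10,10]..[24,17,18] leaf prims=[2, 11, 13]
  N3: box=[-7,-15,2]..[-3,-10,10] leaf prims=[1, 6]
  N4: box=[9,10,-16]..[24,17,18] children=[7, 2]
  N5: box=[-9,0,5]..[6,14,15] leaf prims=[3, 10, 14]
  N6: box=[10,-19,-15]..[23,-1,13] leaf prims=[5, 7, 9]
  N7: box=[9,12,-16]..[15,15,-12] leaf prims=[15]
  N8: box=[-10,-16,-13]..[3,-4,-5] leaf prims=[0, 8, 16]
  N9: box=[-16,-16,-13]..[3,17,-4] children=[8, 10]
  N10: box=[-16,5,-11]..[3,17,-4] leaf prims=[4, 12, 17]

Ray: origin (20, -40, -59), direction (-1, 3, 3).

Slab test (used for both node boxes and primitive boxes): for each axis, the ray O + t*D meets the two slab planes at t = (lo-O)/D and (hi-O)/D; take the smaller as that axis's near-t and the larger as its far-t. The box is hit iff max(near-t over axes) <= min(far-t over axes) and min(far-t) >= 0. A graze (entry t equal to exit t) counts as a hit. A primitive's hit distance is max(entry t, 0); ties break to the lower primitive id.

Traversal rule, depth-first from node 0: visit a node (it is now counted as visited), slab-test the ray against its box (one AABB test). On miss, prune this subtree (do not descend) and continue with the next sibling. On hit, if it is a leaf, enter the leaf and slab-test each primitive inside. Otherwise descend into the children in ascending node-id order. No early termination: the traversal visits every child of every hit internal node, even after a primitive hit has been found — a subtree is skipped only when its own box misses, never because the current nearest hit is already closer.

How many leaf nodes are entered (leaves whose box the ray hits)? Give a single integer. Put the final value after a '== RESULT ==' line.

Trace the traversal:
N0 x:[-4,36] y:[7,19] z:[43/3,77/3] -> hit [43/3,19], descend [1, 4, 6, 9]
  N1 x:[14,29] y:[25/3,18] z:[61/3,74/3] -> miss, prune
  N4 x:[-4,11] y:[50/3,19] z:[43/3,77/3] -> miss, prune
  N6 x:[-3,10] y:[7,13] z:[44/3,24] -> miss, prune
  N9 x:[17,36] y:[8,19] z:[46/3,55/3] -> hit [17,55/3], descend [8, 10]
    N8 x:[17,30] y:[8,12] z:[46/3,18] -> miss, prune
    N10 x:[17,36] y:[15,19] z:[16,55/3] -> hit [17,55/3] leaf, test {P4(miss), P12(miss), P17(miss)}

order=[0, 1, 4, 6, 9, 8, 10]  |boxes|=7  |leaves|=1  hit=miss

== RESULT ==
1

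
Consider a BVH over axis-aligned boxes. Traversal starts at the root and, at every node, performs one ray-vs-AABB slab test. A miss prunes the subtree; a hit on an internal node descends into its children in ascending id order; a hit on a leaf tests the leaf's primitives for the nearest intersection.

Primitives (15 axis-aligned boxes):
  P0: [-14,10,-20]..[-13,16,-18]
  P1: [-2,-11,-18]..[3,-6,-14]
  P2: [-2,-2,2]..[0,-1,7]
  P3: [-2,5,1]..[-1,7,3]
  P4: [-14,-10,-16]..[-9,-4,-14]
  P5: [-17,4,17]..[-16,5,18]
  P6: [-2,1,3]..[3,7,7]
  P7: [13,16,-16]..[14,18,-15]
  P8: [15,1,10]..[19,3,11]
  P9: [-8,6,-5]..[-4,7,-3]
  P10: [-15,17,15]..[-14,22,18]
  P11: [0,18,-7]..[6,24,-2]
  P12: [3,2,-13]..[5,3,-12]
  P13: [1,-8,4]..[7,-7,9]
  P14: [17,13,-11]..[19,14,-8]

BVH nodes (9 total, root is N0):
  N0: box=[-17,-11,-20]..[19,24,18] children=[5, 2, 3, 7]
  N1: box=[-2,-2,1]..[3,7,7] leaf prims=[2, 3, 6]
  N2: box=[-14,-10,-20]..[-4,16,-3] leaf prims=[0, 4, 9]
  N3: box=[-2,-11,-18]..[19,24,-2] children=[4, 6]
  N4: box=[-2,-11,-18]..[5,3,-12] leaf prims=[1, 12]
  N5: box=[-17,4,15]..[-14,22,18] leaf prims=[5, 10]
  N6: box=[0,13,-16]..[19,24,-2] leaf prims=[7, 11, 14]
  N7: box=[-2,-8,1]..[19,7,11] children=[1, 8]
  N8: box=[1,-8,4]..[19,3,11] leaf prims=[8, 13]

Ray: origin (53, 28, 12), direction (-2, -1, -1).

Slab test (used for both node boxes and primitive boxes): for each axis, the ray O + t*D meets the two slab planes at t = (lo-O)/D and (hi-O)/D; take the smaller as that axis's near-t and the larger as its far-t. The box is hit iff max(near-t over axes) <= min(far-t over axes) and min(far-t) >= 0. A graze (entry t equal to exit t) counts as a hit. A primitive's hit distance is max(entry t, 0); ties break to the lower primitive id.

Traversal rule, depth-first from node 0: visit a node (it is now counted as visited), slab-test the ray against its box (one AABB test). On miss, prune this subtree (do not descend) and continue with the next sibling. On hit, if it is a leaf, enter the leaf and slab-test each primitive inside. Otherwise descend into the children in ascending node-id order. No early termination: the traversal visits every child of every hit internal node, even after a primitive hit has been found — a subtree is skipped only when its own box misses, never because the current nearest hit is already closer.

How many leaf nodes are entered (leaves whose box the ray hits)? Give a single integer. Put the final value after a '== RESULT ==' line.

Trace the traversal:
N0 x:[17,35] y:[4,39] z:[-6,32] -> hit [17,32], descend [2, 3, 5, 7]
  N2 x:[57/2,67/2] y:[12,38] z:[15,32] -> hit [57/2,32] leaf, test {P0(miss), P4(miss), P9(miss)}
  N3 x:[17,55/2] y:[4,39] z:[14,30] -> hit [17,55/2], descend [4, 6]
    N4 x:[24,55/2] y:[25,39] z:[24,30] -> hit [25,55/2] leaf, test {P1(miss), P12@t=25}
    N6 x:[17,53/2] y:[4,15] z:[14,28] -> miss, prune
  N5 x:[67/2,35] y:[6,24] z:[-6,-3] -> miss, prune
  N7 x:[17,55/2] y:[21,36] z:[1,11] -> miss, prune

order=[0, 2, 3, 4, 6, 5, 7]  |boxes|=7  |leaves|=2  hit=P12

== RESULT ==
2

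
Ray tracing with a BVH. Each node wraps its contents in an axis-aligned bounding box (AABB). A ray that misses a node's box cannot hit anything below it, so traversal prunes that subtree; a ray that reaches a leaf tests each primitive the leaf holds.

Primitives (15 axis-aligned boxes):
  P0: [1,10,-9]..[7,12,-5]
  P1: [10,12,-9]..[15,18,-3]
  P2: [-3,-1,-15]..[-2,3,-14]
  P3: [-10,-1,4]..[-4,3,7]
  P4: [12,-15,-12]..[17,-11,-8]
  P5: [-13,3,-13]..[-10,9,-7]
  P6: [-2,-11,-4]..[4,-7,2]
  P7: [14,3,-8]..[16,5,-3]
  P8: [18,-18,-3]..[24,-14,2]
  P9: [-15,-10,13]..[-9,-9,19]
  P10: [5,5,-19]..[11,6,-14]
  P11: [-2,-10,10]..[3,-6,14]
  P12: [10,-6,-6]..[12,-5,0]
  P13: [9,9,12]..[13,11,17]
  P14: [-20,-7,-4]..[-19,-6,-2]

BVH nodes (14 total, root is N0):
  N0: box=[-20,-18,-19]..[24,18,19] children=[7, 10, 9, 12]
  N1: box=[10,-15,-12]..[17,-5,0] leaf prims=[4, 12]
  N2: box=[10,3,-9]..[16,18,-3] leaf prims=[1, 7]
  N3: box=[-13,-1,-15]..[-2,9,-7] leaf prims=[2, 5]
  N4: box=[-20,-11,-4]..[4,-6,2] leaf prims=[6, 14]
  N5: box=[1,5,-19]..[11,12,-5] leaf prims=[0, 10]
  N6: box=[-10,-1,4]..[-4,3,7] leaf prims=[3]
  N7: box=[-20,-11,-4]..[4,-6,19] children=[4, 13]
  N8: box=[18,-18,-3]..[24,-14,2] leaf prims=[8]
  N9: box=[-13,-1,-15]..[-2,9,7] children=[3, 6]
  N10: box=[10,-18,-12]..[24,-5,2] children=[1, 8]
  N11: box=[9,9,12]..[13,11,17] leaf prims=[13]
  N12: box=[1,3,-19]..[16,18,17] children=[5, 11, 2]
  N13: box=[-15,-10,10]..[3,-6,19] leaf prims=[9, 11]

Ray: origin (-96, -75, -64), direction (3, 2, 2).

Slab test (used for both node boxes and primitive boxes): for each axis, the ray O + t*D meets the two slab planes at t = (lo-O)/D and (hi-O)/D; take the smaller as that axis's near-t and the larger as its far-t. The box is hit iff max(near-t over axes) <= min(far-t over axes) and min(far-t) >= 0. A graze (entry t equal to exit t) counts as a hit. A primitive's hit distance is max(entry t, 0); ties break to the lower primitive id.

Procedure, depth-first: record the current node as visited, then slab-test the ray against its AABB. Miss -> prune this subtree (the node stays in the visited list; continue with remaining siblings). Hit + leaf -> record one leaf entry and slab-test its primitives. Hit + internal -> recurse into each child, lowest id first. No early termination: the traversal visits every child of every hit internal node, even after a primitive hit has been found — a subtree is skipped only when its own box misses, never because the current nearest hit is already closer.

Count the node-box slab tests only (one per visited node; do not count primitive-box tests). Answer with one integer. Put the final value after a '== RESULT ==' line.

Traverse from the root:
N0 x:[76/3,40] y:[57/2,93/2] z:[45/2,83/2] -> hit [57/2,40], descend [7, 9, 10, 12]
  N7 x:[76/3,100/3] y:[32,69/2] z:[30,83/2] -> hit [32,100/3], descend [4, 13]
    N4 x:[76/3,100/3] y:[32,69/2] z:[30,33] -> hit [32,33] leaf, test {P6@t=32, P14(miss)}
    N13 x:[27,33] y:[65/2,69/2] z:[37,83/2] -> miss, prune
  N9 x:[83/3,94/3] y:[37,42] z:[49/2,71/2] -> miss, prune
  N10 x:[106/3,40] y:[57/2,35] z:[26,33] -> miss, prune
  N12 x:[97/3,112/3] y:[39,93/2] z:[45/2,81/2] -> miss, prune

order=[0, 7, 4, 13, 9, 10, 12]  |boxes|=7  |leaves|=1  hit=P6

== RESULT ==
7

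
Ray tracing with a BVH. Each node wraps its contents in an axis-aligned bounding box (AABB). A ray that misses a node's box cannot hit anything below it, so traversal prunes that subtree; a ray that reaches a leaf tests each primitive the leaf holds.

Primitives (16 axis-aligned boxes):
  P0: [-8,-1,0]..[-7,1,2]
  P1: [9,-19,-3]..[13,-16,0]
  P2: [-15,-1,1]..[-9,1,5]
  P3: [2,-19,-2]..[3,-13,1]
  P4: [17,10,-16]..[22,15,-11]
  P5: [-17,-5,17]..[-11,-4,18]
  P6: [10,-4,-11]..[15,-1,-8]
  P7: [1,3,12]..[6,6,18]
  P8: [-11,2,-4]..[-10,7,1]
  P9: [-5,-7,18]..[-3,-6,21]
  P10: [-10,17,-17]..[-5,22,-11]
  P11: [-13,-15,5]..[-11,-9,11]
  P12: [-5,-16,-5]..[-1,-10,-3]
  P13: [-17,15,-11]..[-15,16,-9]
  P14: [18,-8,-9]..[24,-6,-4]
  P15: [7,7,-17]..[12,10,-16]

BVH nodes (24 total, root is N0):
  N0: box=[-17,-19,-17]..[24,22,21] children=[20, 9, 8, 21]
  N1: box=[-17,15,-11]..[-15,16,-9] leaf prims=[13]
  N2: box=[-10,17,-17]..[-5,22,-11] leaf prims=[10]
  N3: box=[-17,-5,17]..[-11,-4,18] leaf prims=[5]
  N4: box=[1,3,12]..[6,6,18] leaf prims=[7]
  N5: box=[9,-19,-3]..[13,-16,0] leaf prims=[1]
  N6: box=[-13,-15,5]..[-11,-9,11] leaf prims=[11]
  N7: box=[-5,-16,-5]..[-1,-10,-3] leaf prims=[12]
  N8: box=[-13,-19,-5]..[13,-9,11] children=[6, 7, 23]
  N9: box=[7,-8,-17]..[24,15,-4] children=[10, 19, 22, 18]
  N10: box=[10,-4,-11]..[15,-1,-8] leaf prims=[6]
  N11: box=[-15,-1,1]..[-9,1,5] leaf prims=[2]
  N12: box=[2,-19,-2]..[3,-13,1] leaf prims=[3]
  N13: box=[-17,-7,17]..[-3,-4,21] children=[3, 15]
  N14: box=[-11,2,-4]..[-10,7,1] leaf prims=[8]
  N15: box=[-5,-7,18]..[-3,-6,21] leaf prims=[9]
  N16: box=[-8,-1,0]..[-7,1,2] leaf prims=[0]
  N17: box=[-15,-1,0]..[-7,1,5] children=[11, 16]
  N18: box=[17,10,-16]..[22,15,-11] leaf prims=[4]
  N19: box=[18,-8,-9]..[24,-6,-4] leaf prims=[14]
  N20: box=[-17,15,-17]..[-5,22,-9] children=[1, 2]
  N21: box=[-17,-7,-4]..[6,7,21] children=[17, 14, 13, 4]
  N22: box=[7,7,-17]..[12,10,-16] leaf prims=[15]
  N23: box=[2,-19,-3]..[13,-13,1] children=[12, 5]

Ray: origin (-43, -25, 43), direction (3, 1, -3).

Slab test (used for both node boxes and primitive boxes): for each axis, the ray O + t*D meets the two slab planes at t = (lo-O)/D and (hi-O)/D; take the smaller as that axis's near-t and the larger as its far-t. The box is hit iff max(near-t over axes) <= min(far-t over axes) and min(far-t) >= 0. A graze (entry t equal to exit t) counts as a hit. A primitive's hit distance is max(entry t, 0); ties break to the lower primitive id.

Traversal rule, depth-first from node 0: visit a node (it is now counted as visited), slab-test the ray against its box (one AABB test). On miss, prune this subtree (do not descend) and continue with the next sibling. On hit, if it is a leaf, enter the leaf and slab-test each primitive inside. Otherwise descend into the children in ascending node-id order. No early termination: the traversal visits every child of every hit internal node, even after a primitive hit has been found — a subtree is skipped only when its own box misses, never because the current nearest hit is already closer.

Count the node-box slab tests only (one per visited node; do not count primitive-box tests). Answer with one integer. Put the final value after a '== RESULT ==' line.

Traverse from the root:
N0 x:[26/3,67/3] y:[6,47] z:[22/3,20] -> hit [26/3,20], descend [8, 9, 20, 21]
  N8 x:[10,56/3] y:[6,16] z:[32/3,16] -> hit [32/3,16], descend [6, 7, 23]
    N6 x:[10,32/3] y:[10,16] z:[32/3,38/3] -> hit [32/3,32/3] leaf, test {P11@t=32/3}
    N7 x:[38/3,14] y:[9,15] z:[46/3,16] -> miss, prune
    N23 x:[15,56/3] y:[6,12] z:[14,46/3] -> miss, prune
  N9 x:[50/3,67/3] y:[17,40] z:[47/3,20] -> hit [17,20], descend [10, 18, 19, 22]
    N10 x:[53/3,58/3] y:[21,24] z:[17,18] -> miss, prune
    N18 x:[20,65/3] y:[35,40] z:[18,59/3] -> miss, prune
    N19 x:[61/3,67/3] y:[17,19] z:[47/3,52/3] -> miss, prune
    N22 x:[50/3,55/3] y:[32,35] z:[59/3,20] -> miss, prune
  N20 x:[26/3,38/3] y:[40,47] z:[52/3,20] -> miss, prune
  N21 x:[26/3,49/3] y:[18,32] z:[22/3,47/3] -> miss, prune

Visited [0, 8, 6, 7, 23, 9, 10, 18, 19, 22, 20, 21]. Tests: 12 box, 1 leaf. Nearest: P11.

== RESULT ==
12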